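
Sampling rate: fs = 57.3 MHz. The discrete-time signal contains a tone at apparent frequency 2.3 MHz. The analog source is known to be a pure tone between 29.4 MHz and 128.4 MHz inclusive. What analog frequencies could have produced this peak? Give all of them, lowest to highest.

55 MHz, 59.6 MHz, 112.3 MHz, 116.9 MHz

Frequencies that alias to 2.3 MHz are k·fs ± 2.3 MHz for integer k ≥ 0.
k=0: 2.3 MHz.
k=1: 55 MHz, 59.6 MHz.
k=2: 112.3 MHz, 116.9 MHz.
k=3: 169.6 MHz, 174.2 MHz.
Within [29.4 MHz, 128.4 MHz]: 55 MHz, 59.6 MHz, 112.3 MHz, 116.9 MHz.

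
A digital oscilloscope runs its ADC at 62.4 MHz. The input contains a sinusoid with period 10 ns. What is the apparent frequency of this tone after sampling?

T = 10 ns → f = 1/T = 100 MHz.
100 MHz mod fs = 37.6 MHz.
37.6 MHz > fs/2 = 31.2 MHz, folds to fs − 37.6 MHz = 24.8 MHz.

24.8 MHz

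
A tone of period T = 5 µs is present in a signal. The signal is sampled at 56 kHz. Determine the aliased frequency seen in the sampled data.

24 kHz

T = 5 µs → f = 1/T = 200 kHz.
200 kHz mod fs = 32 kHz.
32 kHz > fs/2 = 28 kHz, folds to fs − 32 kHz = 24 kHz.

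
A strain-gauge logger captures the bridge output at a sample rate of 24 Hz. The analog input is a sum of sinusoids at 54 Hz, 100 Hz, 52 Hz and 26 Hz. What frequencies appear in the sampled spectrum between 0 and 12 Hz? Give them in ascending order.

fs/2 = 12 Hz.
54 Hz mod fs = 6 Hz.
6 Hz ≤ fs/2 = 12 Hz, appears at 6 Hz.
100 Hz mod fs = 4 Hz.
4 Hz ≤ fs/2 = 12 Hz, appears at 4 Hz.
52 Hz mod fs = 4 Hz.
4 Hz ≤ fs/2 = 12 Hz, appears at 4 Hz.
26 Hz mod fs = 2 Hz.
2 Hz ≤ fs/2 = 12 Hz, appears at 2 Hz.
Distinct values: {2 Hz, 4 Hz, 6 Hz}.

2 Hz, 4 Hz, 6 Hz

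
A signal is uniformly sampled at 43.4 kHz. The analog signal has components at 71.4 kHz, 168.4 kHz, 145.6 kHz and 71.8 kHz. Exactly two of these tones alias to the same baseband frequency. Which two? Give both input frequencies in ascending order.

71.4 kHz, 145.6 kHz

fs/2 = 21.7 kHz.
71.4 kHz mod fs = 28 kHz.
28 kHz > fs/2 = 21.7 kHz, folds to fs − 28 kHz = 15.4 kHz.
168.4 kHz mod fs = 38.2 kHz.
38.2 kHz > fs/2 = 21.7 kHz, folds to fs − 38.2 kHz = 5.2 kHz.
145.6 kHz mod fs = 15.4 kHz.
15.4 kHz ≤ fs/2 = 21.7 kHz, appears at 15.4 kHz.
71.8 kHz mod fs = 28.4 kHz.
28.4 kHz > fs/2 = 21.7 kHz, folds to fs − 28.4 kHz = 15 kHz.
71.4 kHz and 145.6 kHz both map to 15.4 kHz.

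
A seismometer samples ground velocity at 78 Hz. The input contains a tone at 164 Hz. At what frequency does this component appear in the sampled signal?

164 Hz mod fs = 8 Hz.
8 Hz ≤ fs/2 = 39 Hz, appears at 8 Hz.

8 Hz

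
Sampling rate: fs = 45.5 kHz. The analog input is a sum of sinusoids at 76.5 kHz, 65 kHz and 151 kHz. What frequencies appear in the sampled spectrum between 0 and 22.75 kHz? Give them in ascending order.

fs/2 = 22.75 kHz.
76.5 kHz mod fs = 31 kHz.
31 kHz > fs/2 = 22.75 kHz, folds to fs − 31 kHz = 14.5 kHz.
65 kHz mod fs = 19.5 kHz.
19.5 kHz ≤ fs/2 = 22.75 kHz, appears at 19.5 kHz.
151 kHz mod fs = 14.5 kHz.
14.5 kHz ≤ fs/2 = 22.75 kHz, appears at 14.5 kHz.
Distinct values: {14.5 kHz, 19.5 kHz}.

14.5 kHz, 19.5 kHz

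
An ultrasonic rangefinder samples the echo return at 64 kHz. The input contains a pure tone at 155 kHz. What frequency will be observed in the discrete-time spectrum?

27 kHz

155 kHz mod fs = 27 kHz.
27 kHz ≤ fs/2 = 32 kHz, appears at 27 kHz.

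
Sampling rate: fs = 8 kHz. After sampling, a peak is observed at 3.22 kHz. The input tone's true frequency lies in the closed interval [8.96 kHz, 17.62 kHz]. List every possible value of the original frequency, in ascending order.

Frequencies that alias to 3.22 kHz are k·fs ± 3.22 kHz for integer k ≥ 0.
k=0: 3.22 kHz.
k=1: 4.78 kHz, 11.22 kHz.
k=2: 12.78 kHz, 19.22 kHz.
k=3: 20.78 kHz, 27.22 kHz.
Within [8.96 kHz, 17.62 kHz]: 11.22 kHz, 12.78 kHz.

11.22 kHz, 12.78 kHz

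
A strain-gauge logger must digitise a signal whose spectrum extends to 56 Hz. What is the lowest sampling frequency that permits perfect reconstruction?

Nyquist rate = 2 × 56 Hz = 112 Hz.

112 Hz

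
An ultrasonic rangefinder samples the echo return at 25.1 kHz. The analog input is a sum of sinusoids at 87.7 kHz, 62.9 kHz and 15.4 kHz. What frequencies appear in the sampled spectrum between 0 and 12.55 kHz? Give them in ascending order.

fs/2 = 12.55 kHz.
87.7 kHz mod fs = 12.4 kHz.
12.4 kHz ≤ fs/2 = 12.55 kHz, appears at 12.4 kHz.
62.9 kHz mod fs = 12.7 kHz.
12.7 kHz > fs/2 = 12.55 kHz, folds to fs − 12.7 kHz = 12.4 kHz.
15.4 kHz > fs/2 = 12.55 kHz, folds to fs − 15.4 kHz = 9.7 kHz.
Distinct values: {9.7 kHz, 12.4 kHz}.

9.7 kHz, 12.4 kHz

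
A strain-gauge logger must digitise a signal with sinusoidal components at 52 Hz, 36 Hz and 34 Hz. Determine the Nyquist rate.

Highest-frequency component: 52 Hz.
Nyquist rate = 2 × 52 Hz = 104 Hz.

104 Hz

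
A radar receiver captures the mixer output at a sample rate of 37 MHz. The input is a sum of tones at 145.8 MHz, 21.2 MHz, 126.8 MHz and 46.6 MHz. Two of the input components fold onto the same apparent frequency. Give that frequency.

15.8 MHz

fs/2 = 18.5 MHz.
145.8 MHz mod fs = 34.8 MHz.
34.8 MHz > fs/2 = 18.5 MHz, folds to fs − 34.8 MHz = 2.2 MHz.
21.2 MHz > fs/2 = 18.5 MHz, folds to fs − 21.2 MHz = 15.8 MHz.
126.8 MHz mod fs = 15.8 MHz.
15.8 MHz ≤ fs/2 = 18.5 MHz, appears at 15.8 MHz.
46.6 MHz mod fs = 9.6 MHz.
9.6 MHz ≤ fs/2 = 18.5 MHz, appears at 9.6 MHz.
21.2 MHz and 126.8 MHz both map to 15.8 MHz.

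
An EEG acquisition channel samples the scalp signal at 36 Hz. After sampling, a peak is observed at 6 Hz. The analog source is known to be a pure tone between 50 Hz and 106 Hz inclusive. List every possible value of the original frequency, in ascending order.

66 Hz, 78 Hz, 102 Hz

Frequencies that alias to 6 Hz are k·fs ± 6 Hz for integer k ≥ 0.
k=0: 6 Hz.
k=1: 30 Hz, 42 Hz.
k=2: 66 Hz, 78 Hz.
k=3: 102 Hz, 114 Hz.
k=4: 138 Hz, 150 Hz.
Within [50 Hz, 106 Hz]: 66 Hz, 78 Hz, 102 Hz.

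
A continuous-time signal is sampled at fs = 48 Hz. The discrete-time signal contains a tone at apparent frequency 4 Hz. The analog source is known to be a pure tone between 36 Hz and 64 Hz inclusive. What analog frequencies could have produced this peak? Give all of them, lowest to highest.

44 Hz, 52 Hz

Frequencies that alias to 4 Hz are k·fs ± 4 Hz for integer k ≥ 0.
k=0: 4 Hz.
k=1: 44 Hz, 52 Hz.
k=2: 92 Hz, 100 Hz.
Within [36 Hz, 64 Hz]: 44 Hz, 52 Hz.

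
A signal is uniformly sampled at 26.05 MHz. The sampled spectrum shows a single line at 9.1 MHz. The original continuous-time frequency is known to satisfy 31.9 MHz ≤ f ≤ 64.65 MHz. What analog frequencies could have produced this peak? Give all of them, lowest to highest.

35.15 MHz, 43 MHz, 61.2 MHz

Frequencies that alias to 9.1 MHz are k·fs ± 9.1 MHz for integer k ≥ 0.
k=0: 9.1 MHz.
k=1: 16.95 MHz, 35.15 MHz.
k=2: 43 MHz, 61.2 MHz.
k=3: 69.05 MHz, 87.25 MHz.
Within [31.9 MHz, 64.65 MHz]: 35.15 MHz, 43 MHz, 61.2 MHz.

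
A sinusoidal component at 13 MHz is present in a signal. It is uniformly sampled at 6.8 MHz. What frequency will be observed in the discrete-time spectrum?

0.6 MHz

13 MHz mod fs = 6.2 MHz.
6.2 MHz > fs/2 = 3.4 MHz, folds to fs − 6.2 MHz = 0.6 MHz.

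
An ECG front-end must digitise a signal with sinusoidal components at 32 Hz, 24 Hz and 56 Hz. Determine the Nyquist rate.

Highest-frequency component: 56 Hz.
Nyquist rate = 2 × 56 Hz = 112 Hz.

112 Hz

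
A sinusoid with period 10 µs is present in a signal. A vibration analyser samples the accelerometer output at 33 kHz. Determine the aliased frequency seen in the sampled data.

1 kHz

T = 10 µs → f = 1/T = 100 kHz.
100 kHz mod fs = 1 kHz.
1 kHz ≤ fs/2 = 16.5 kHz, appears at 1 kHz.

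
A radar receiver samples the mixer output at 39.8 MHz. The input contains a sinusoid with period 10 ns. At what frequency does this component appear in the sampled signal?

T = 10 ns → f = 1/T = 100 MHz.
100 MHz mod fs = 20.4 MHz.
20.4 MHz > fs/2 = 19.9 MHz, folds to fs − 20.4 MHz = 19.4 MHz.

19.4 MHz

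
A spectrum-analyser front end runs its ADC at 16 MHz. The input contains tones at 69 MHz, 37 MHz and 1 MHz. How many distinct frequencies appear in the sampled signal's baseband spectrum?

2

fs/2 = 8 MHz.
69 MHz mod fs = 5 MHz.
5 MHz ≤ fs/2 = 8 MHz, appears at 5 MHz.
37 MHz mod fs = 5 MHz.
5 MHz ≤ fs/2 = 8 MHz, appears at 5 MHz.
1 MHz ≤ fs/2 = 8 MHz, passes unchanged.
Distinct values: {1 MHz, 5 MHz} → 2.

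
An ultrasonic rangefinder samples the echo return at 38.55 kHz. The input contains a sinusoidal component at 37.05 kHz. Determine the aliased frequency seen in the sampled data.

1.5 kHz

37.05 kHz > fs/2 = 19.275 kHz, folds to fs − 37.05 kHz = 1.5 kHz.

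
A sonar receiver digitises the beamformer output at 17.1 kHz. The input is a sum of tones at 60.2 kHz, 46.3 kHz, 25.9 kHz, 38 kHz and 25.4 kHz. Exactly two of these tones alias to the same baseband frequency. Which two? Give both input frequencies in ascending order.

fs/2 = 8.55 kHz.
60.2 kHz mod fs = 8.9 kHz.
8.9 kHz > fs/2 = 8.55 kHz, folds to fs − 8.9 kHz = 8.2 kHz.
46.3 kHz mod fs = 12.1 kHz.
12.1 kHz > fs/2 = 8.55 kHz, folds to fs − 12.1 kHz = 5 kHz.
25.9 kHz mod fs = 8.8 kHz.
8.8 kHz > fs/2 = 8.55 kHz, folds to fs − 8.8 kHz = 8.3 kHz.
38 kHz mod fs = 3.8 kHz.
3.8 kHz ≤ fs/2 = 8.55 kHz, appears at 3.8 kHz.
25.4 kHz mod fs = 8.3 kHz.
8.3 kHz ≤ fs/2 = 8.55 kHz, appears at 8.3 kHz.
25.4 kHz and 25.9 kHz both map to 8.3 kHz.

25.4 kHz, 25.9 kHz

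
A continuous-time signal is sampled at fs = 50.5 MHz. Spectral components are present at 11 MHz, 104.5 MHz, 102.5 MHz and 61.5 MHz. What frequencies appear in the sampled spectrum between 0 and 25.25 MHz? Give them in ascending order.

1.5 MHz, 3.5 MHz, 11 MHz

fs/2 = 25.25 MHz.
11 MHz ≤ fs/2 = 25.25 MHz, passes unchanged.
104.5 MHz mod fs = 3.5 MHz.
3.5 MHz ≤ fs/2 = 25.25 MHz, appears at 3.5 MHz.
102.5 MHz mod fs = 1.5 MHz.
1.5 MHz ≤ fs/2 = 25.25 MHz, appears at 1.5 MHz.
61.5 MHz mod fs = 11 MHz.
11 MHz ≤ fs/2 = 25.25 MHz, appears at 11 MHz.
Distinct values: {1.5 MHz, 3.5 MHz, 11 MHz}.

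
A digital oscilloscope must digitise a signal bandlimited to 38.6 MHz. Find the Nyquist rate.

77.2 MHz

Nyquist rate = 2 × 38.6 MHz = 77.2 MHz.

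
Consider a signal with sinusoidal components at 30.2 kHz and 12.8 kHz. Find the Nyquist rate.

Highest-frequency component: 30.2 kHz.
Nyquist rate = 2 × 30.2 kHz = 60.4 kHz.

60.4 kHz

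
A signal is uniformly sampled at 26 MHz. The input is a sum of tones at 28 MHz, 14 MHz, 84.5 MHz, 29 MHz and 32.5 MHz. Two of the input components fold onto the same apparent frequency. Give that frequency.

6.5 MHz

fs/2 = 13 MHz.
28 MHz mod fs = 2 MHz.
2 MHz ≤ fs/2 = 13 MHz, appears at 2 MHz.
14 MHz > fs/2 = 13 MHz, folds to fs − 14 MHz = 12 MHz.
84.5 MHz mod fs = 6.5 MHz.
6.5 MHz ≤ fs/2 = 13 MHz, appears at 6.5 MHz.
29 MHz mod fs = 3 MHz.
3 MHz ≤ fs/2 = 13 MHz, appears at 3 MHz.
32.5 MHz mod fs = 6.5 MHz.
6.5 MHz ≤ fs/2 = 13 MHz, appears at 6.5 MHz.
32.5 MHz and 84.5 MHz both map to 6.5 MHz.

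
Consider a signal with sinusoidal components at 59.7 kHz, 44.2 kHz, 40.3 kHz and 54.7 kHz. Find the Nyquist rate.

Highest-frequency component: 59.7 kHz.
Nyquist rate = 2 × 59.7 kHz = 119.4 kHz.

119.4 kHz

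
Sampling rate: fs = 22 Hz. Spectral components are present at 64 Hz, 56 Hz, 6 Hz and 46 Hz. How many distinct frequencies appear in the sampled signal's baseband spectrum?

3

fs/2 = 11 Hz.
64 Hz mod fs = 20 Hz.
20 Hz > fs/2 = 11 Hz, folds to fs − 20 Hz = 2 Hz.
56 Hz mod fs = 12 Hz.
12 Hz > fs/2 = 11 Hz, folds to fs − 12 Hz = 10 Hz.
6 Hz ≤ fs/2 = 11 Hz, passes unchanged.
46 Hz mod fs = 2 Hz.
2 Hz ≤ fs/2 = 11 Hz, appears at 2 Hz.
Distinct values: {2 Hz, 6 Hz, 10 Hz} → 3.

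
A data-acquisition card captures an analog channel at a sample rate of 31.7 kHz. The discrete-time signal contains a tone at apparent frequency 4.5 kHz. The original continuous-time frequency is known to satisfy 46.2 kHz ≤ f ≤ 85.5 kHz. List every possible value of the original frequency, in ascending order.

Frequencies that alias to 4.5 kHz are k·fs ± 4.5 kHz for integer k ≥ 0.
k=0: 4.5 kHz.
k=1: 27.2 kHz, 36.2 kHz.
k=2: 58.9 kHz, 67.9 kHz.
k=3: 90.6 kHz, 99.6 kHz.
Within [46.2 kHz, 85.5 kHz]: 58.9 kHz, 67.9 kHz.

58.9 kHz, 67.9 kHz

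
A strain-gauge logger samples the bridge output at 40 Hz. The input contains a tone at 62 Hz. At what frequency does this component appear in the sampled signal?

18 Hz

62 Hz mod fs = 22 Hz.
22 Hz > fs/2 = 20 Hz, folds to fs − 22 Hz = 18 Hz.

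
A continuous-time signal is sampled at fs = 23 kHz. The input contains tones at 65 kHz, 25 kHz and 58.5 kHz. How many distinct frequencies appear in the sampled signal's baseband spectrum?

3

fs/2 = 11.5 kHz.
65 kHz mod fs = 19 kHz.
19 kHz > fs/2 = 11.5 kHz, folds to fs − 19 kHz = 4 kHz.
25 kHz mod fs = 2 kHz.
2 kHz ≤ fs/2 = 11.5 kHz, appears at 2 kHz.
58.5 kHz mod fs = 12.5 kHz.
12.5 kHz > fs/2 = 11.5 kHz, folds to fs − 12.5 kHz = 10.5 kHz.
Distinct values: {2 kHz, 4 kHz, 10.5 kHz} → 3.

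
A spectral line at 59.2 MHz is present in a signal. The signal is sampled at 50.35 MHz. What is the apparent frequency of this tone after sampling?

59.2 MHz mod fs = 8.85 MHz.
8.85 MHz ≤ fs/2 = 25.175 MHz, appears at 8.85 MHz.

8.85 MHz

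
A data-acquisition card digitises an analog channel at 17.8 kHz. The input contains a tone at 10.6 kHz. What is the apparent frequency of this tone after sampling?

10.6 kHz > fs/2 = 8.9 kHz, folds to fs − 10.6 kHz = 7.2 kHz.

7.2 kHz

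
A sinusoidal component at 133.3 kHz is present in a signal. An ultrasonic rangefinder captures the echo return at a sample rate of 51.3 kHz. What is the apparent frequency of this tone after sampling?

133.3 kHz mod fs = 30.7 kHz.
30.7 kHz > fs/2 = 25.65 kHz, folds to fs − 30.7 kHz = 20.6 kHz.

20.6 kHz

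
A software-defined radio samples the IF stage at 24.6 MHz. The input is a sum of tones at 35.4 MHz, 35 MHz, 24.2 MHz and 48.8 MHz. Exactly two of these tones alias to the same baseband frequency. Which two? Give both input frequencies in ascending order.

fs/2 = 12.3 MHz.
35.4 MHz mod fs = 10.8 MHz.
10.8 MHz ≤ fs/2 = 12.3 MHz, appears at 10.8 MHz.
35 MHz mod fs = 10.4 MHz.
10.4 MHz ≤ fs/2 = 12.3 MHz, appears at 10.4 MHz.
24.2 MHz > fs/2 = 12.3 MHz, folds to fs − 24.2 MHz = 0.4 MHz.
48.8 MHz mod fs = 24.2 MHz.
24.2 MHz > fs/2 = 12.3 MHz, folds to fs − 24.2 MHz = 0.4 MHz.
24.2 MHz and 48.8 MHz both map to 0.4 MHz.

24.2 MHz, 48.8 MHz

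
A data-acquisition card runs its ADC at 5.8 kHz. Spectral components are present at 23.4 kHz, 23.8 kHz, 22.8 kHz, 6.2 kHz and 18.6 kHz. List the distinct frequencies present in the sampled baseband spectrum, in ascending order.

fs/2 = 2.9 kHz.
23.4 kHz mod fs = 0.2 kHz.
0.2 kHz ≤ fs/2 = 2.9 kHz, appears at 0.2 kHz.
23.8 kHz mod fs = 0.6 kHz.
0.6 kHz ≤ fs/2 = 2.9 kHz, appears at 0.6 kHz.
22.8 kHz mod fs = 5.4 kHz.
5.4 kHz > fs/2 = 2.9 kHz, folds to fs − 5.4 kHz = 0.4 kHz.
6.2 kHz mod fs = 0.4 kHz.
0.4 kHz ≤ fs/2 = 2.9 kHz, appears at 0.4 kHz.
18.6 kHz mod fs = 1.2 kHz.
1.2 kHz ≤ fs/2 = 2.9 kHz, appears at 1.2 kHz.
Distinct values: {0.2 kHz, 0.4 kHz, 0.6 kHz, 1.2 kHz}.

0.2 kHz, 0.4 kHz, 0.6 kHz, 1.2 kHz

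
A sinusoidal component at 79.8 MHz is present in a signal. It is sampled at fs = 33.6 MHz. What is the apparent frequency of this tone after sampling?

79.8 MHz mod fs = 12.6 MHz.
12.6 MHz ≤ fs/2 = 16.8 MHz, appears at 12.6 MHz.

12.6 MHz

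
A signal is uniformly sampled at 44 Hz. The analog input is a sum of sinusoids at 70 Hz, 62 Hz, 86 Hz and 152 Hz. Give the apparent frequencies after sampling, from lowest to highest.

fs/2 = 22 Hz.
70 Hz mod fs = 26 Hz.
26 Hz > fs/2 = 22 Hz, folds to fs − 26 Hz = 18 Hz.
62 Hz mod fs = 18 Hz.
18 Hz ≤ fs/2 = 22 Hz, appears at 18 Hz.
86 Hz mod fs = 42 Hz.
42 Hz > fs/2 = 22 Hz, folds to fs − 42 Hz = 2 Hz.
152 Hz mod fs = 20 Hz.
20 Hz ≤ fs/2 = 22 Hz, appears at 20 Hz.
Distinct values: {2 Hz, 18 Hz, 20 Hz}.

2 Hz, 18 Hz, 20 Hz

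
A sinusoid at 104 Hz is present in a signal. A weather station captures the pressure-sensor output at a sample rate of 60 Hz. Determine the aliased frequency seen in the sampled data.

16 Hz

104 Hz mod fs = 44 Hz.
44 Hz > fs/2 = 30 Hz, folds to fs − 44 Hz = 16 Hz.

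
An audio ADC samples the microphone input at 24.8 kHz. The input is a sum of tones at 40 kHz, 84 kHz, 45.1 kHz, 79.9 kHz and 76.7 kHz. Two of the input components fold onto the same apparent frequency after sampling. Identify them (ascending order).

fs/2 = 12.4 kHz.
40 kHz mod fs = 15.2 kHz.
15.2 kHz > fs/2 = 12.4 kHz, folds to fs − 15.2 kHz = 9.6 kHz.
84 kHz mod fs = 9.6 kHz.
9.6 kHz ≤ fs/2 = 12.4 kHz, appears at 9.6 kHz.
45.1 kHz mod fs = 20.3 kHz.
20.3 kHz > fs/2 = 12.4 kHz, folds to fs − 20.3 kHz = 4.5 kHz.
79.9 kHz mod fs = 5.5 kHz.
5.5 kHz ≤ fs/2 = 12.4 kHz, appears at 5.5 kHz.
76.7 kHz mod fs = 2.3 kHz.
2.3 kHz ≤ fs/2 = 12.4 kHz, appears at 2.3 kHz.
40 kHz and 84 kHz both map to 9.6 kHz.

40 kHz, 84 kHz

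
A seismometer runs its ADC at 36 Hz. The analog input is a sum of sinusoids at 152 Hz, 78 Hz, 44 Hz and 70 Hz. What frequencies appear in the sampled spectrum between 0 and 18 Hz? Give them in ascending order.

fs/2 = 18 Hz.
152 Hz mod fs = 8 Hz.
8 Hz ≤ fs/2 = 18 Hz, appears at 8 Hz.
78 Hz mod fs = 6 Hz.
6 Hz ≤ fs/2 = 18 Hz, appears at 6 Hz.
44 Hz mod fs = 8 Hz.
8 Hz ≤ fs/2 = 18 Hz, appears at 8 Hz.
70 Hz mod fs = 34 Hz.
34 Hz > fs/2 = 18 Hz, folds to fs − 34 Hz = 2 Hz.
Distinct values: {2 Hz, 6 Hz, 8 Hz}.

2 Hz, 6 Hz, 8 Hz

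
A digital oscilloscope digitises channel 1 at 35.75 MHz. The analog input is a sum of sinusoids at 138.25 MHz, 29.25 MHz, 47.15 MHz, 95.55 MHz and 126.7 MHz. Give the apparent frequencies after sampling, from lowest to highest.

fs/2 = 17.875 MHz.
138.25 MHz mod fs = 31 MHz.
31 MHz > fs/2 = 17.875 MHz, folds to fs − 31 MHz = 4.75 MHz.
29.25 MHz > fs/2 = 17.875 MHz, folds to fs − 29.25 MHz = 6.5 MHz.
47.15 MHz mod fs = 11.4 MHz.
11.4 MHz ≤ fs/2 = 17.875 MHz, appears at 11.4 MHz.
95.55 MHz mod fs = 24.05 MHz.
24.05 MHz > fs/2 = 17.875 MHz, folds to fs − 24.05 MHz = 11.7 MHz.
126.7 MHz mod fs = 19.45 MHz.
19.45 MHz > fs/2 = 17.875 MHz, folds to fs − 19.45 MHz = 16.3 MHz.
Distinct values: {4.75 MHz, 6.5 MHz, 11.4 MHz, 11.7 MHz, 16.3 MHz}.

4.75 MHz, 6.5 MHz, 11.4 MHz, 11.7 MHz, 16.3 MHz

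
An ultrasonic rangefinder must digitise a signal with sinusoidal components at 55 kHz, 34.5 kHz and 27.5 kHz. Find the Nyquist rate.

Highest-frequency component: 55 kHz.
Nyquist rate = 2 × 55 kHz = 110 kHz.

110 kHz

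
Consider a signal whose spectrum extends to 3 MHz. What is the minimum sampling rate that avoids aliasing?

Nyquist rate = 2 × 3 MHz = 6 MHz.

6 MHz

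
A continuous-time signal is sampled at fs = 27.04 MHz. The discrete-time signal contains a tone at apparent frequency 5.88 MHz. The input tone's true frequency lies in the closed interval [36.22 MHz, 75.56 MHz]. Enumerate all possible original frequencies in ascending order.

48.2 MHz, 59.96 MHz, 75.24 MHz

Frequencies that alias to 5.88 MHz are k·fs ± 5.88 MHz for integer k ≥ 0.
k=0: 5.88 MHz.
k=1: 21.16 MHz, 32.92 MHz.
k=2: 48.2 MHz, 59.96 MHz.
k=3: 75.24 MHz, 87 MHz.
k=4: 102.28 MHz, 114.04 MHz.
Within [36.22 MHz, 75.56 MHz]: 48.2 MHz, 59.96 MHz, 75.24 MHz.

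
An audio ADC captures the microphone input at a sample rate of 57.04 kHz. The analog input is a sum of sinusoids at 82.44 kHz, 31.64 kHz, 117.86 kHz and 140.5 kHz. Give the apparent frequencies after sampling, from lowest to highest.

fs/2 = 28.52 kHz.
82.44 kHz mod fs = 25.4 kHz.
25.4 kHz ≤ fs/2 = 28.52 kHz, appears at 25.4 kHz.
31.64 kHz > fs/2 = 28.52 kHz, folds to fs − 31.64 kHz = 25.4 kHz.
117.86 kHz mod fs = 3.78 kHz.
3.78 kHz ≤ fs/2 = 28.52 kHz, appears at 3.78 kHz.
140.5 kHz mod fs = 26.42 kHz.
26.42 kHz ≤ fs/2 = 28.52 kHz, appears at 26.42 kHz.
Distinct values: {3.78 kHz, 25.4 kHz, 26.42 kHz}.

3.78 kHz, 25.4 kHz, 26.42 kHz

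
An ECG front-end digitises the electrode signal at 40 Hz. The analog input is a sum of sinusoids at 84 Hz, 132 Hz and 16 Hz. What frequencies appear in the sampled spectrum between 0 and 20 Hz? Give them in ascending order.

fs/2 = 20 Hz.
84 Hz mod fs = 4 Hz.
4 Hz ≤ fs/2 = 20 Hz, appears at 4 Hz.
132 Hz mod fs = 12 Hz.
12 Hz ≤ fs/2 = 20 Hz, appears at 12 Hz.
16 Hz ≤ fs/2 = 20 Hz, passes unchanged.
Distinct values: {4 Hz, 12 Hz, 16 Hz}.

4 Hz, 12 Hz, 16 Hz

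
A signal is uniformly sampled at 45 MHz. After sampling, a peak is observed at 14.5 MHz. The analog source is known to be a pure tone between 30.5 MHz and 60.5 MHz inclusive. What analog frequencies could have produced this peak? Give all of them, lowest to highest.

Frequencies that alias to 14.5 MHz are k·fs ± 14.5 MHz for integer k ≥ 0.
k=0: 14.5 MHz.
k=1: 30.5 MHz, 59.5 MHz.
k=2: 75.5 MHz, 104.5 MHz.
Within [30.5 MHz, 60.5 MHz]: 30.5 MHz, 59.5 MHz.

30.5 MHz, 59.5 MHz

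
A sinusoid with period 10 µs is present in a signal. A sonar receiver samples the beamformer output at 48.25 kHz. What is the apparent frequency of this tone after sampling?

T = 10 µs → f = 1/T = 100 kHz.
100 kHz mod fs = 3.5 kHz.
3.5 kHz ≤ fs/2 = 24.125 kHz, appears at 3.5 kHz.

3.5 kHz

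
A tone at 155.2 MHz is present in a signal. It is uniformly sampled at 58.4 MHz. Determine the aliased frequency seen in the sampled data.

155.2 MHz mod fs = 38.4 MHz.
38.4 MHz > fs/2 = 29.2 MHz, folds to fs − 38.4 MHz = 20 MHz.

20 MHz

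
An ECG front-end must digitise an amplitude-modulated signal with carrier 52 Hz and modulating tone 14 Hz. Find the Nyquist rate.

AM sidebands sit at fc ± fm = 38 Hz and 66 Hz.
Highest-frequency component: 66 Hz.
Nyquist rate = 2 × 66 Hz = 132 Hz.

132 Hz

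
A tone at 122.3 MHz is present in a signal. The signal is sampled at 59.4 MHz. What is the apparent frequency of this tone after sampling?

122.3 MHz mod fs = 3.5 MHz.
3.5 MHz ≤ fs/2 = 29.7 MHz, appears at 3.5 MHz.

3.5 MHz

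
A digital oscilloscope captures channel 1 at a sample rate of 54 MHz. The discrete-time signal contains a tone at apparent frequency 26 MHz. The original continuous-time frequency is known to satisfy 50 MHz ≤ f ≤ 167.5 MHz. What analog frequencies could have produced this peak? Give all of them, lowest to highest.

80 MHz, 82 MHz, 134 MHz, 136 MHz

Frequencies that alias to 26 MHz are k·fs ± 26 MHz for integer k ≥ 0.
k=0: 26 MHz.
k=1: 28 MHz, 80 MHz.
k=2: 82 MHz, 134 MHz.
k=3: 136 MHz, 188 MHz.
k=4: 190 MHz, 242 MHz.
Within [50 MHz, 167.5 MHz]: 80 MHz, 82 MHz, 134 MHz, 136 MHz.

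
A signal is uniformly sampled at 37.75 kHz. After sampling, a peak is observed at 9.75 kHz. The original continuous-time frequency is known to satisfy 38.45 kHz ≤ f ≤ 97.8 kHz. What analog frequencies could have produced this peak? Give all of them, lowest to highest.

47.5 kHz, 65.75 kHz, 85.25 kHz

Frequencies that alias to 9.75 kHz are k·fs ± 9.75 kHz for integer k ≥ 0.
k=0: 9.75 kHz.
k=1: 28 kHz, 47.5 kHz.
k=2: 65.75 kHz, 85.25 kHz.
k=3: 103.5 kHz, 123 kHz.
Within [38.45 kHz, 97.8 kHz]: 47.5 kHz, 65.75 kHz, 85.25 kHz.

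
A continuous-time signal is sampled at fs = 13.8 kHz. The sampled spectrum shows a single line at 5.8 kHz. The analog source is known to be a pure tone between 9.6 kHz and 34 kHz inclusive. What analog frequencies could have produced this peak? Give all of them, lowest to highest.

Frequencies that alias to 5.8 kHz are k·fs ± 5.8 kHz for integer k ≥ 0.
k=0: 5.8 kHz.
k=1: 8 kHz, 19.6 kHz.
k=2: 21.8 kHz, 33.4 kHz.
k=3: 35.6 kHz, 47.2 kHz.
Within [9.6 kHz, 34 kHz]: 19.6 kHz, 21.8 kHz, 33.4 kHz.

19.6 kHz, 21.8 kHz, 33.4 kHz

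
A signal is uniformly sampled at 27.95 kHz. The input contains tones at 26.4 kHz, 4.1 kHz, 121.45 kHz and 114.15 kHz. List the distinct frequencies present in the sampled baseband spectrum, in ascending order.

1.55 kHz, 2.35 kHz, 4.1 kHz, 9.65 kHz

fs/2 = 13.975 kHz.
26.4 kHz > fs/2 = 13.975 kHz, folds to fs − 26.4 kHz = 1.55 kHz.
4.1 kHz ≤ fs/2 = 13.975 kHz, passes unchanged.
121.45 kHz mod fs = 9.65 kHz.
9.65 kHz ≤ fs/2 = 13.975 kHz, appears at 9.65 kHz.
114.15 kHz mod fs = 2.35 kHz.
2.35 kHz ≤ fs/2 = 13.975 kHz, appears at 2.35 kHz.
Distinct values: {1.55 kHz, 2.35 kHz, 4.1 kHz, 9.65 kHz}.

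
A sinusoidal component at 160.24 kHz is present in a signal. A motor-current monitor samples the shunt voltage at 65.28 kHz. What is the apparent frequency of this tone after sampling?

29.68 kHz

160.24 kHz mod fs = 29.68 kHz.
29.68 kHz ≤ fs/2 = 32.64 kHz, appears at 29.68 kHz.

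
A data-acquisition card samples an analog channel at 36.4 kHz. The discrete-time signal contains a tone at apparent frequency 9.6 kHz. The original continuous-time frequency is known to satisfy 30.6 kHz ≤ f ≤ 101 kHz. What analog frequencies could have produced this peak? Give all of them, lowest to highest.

Frequencies that alias to 9.6 kHz are k·fs ± 9.6 kHz for integer k ≥ 0.
k=0: 9.6 kHz.
k=1: 26.8 kHz, 46 kHz.
k=2: 63.2 kHz, 82.4 kHz.
k=3: 99.6 kHz, 118.8 kHz.
k=4: 136 kHz, 155.2 kHz.
Within [30.6 kHz, 101 kHz]: 46 kHz, 63.2 kHz, 82.4 kHz, 99.6 kHz.

46 kHz, 63.2 kHz, 82.4 kHz, 99.6 kHz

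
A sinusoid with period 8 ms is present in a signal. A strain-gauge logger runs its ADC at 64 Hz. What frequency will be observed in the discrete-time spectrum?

3 Hz

T = 8 ms → f = 1/T = 125 Hz.
125 Hz mod fs = 61 Hz.
61 Hz > fs/2 = 32 Hz, folds to fs − 61 Hz = 3 Hz.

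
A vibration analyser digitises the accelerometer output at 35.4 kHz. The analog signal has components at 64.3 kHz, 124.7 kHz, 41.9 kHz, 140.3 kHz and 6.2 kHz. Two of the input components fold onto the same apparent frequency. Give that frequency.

fs/2 = 17.7 kHz.
64.3 kHz mod fs = 28.9 kHz.
28.9 kHz > fs/2 = 17.7 kHz, folds to fs − 28.9 kHz = 6.5 kHz.
124.7 kHz mod fs = 18.5 kHz.
18.5 kHz > fs/2 = 17.7 kHz, folds to fs − 18.5 kHz = 16.9 kHz.
41.9 kHz mod fs = 6.5 kHz.
6.5 kHz ≤ fs/2 = 17.7 kHz, appears at 6.5 kHz.
140.3 kHz mod fs = 34.1 kHz.
34.1 kHz > fs/2 = 17.7 kHz, folds to fs − 34.1 kHz = 1.3 kHz.
6.2 kHz ≤ fs/2 = 17.7 kHz, passes unchanged.
41.9 kHz and 64.3 kHz both map to 6.5 kHz.

6.5 kHz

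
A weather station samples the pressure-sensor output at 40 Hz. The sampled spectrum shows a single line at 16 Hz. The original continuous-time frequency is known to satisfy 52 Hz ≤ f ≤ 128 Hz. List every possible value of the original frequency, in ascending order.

56 Hz, 64 Hz, 96 Hz, 104 Hz

Frequencies that alias to 16 Hz are k·fs ± 16 Hz for integer k ≥ 0.
k=0: 16 Hz.
k=1: 24 Hz, 56 Hz.
k=2: 64 Hz, 96 Hz.
k=3: 104 Hz, 136 Hz.
k=4: 144 Hz, 176 Hz.
Within [52 Hz, 128 Hz]: 56 Hz, 64 Hz, 96 Hz, 104 Hz.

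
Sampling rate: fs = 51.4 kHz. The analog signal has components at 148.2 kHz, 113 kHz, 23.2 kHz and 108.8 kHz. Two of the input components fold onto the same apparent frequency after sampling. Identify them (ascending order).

108.8 kHz, 148.2 kHz

fs/2 = 25.7 kHz.
148.2 kHz mod fs = 45.4 kHz.
45.4 kHz > fs/2 = 25.7 kHz, folds to fs − 45.4 kHz = 6 kHz.
113 kHz mod fs = 10.2 kHz.
10.2 kHz ≤ fs/2 = 25.7 kHz, appears at 10.2 kHz.
23.2 kHz ≤ fs/2 = 25.7 kHz, passes unchanged.
108.8 kHz mod fs = 6 kHz.
6 kHz ≤ fs/2 = 25.7 kHz, appears at 6 kHz.
108.8 kHz and 148.2 kHz both map to 6 kHz.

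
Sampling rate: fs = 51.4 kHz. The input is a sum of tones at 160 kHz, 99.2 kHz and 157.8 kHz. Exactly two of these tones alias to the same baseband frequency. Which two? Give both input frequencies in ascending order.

99.2 kHz, 157.8 kHz

fs/2 = 25.7 kHz.
160 kHz mod fs = 5.8 kHz.
5.8 kHz ≤ fs/2 = 25.7 kHz, appears at 5.8 kHz.
99.2 kHz mod fs = 47.8 kHz.
47.8 kHz > fs/2 = 25.7 kHz, folds to fs − 47.8 kHz = 3.6 kHz.
157.8 kHz mod fs = 3.6 kHz.
3.6 kHz ≤ fs/2 = 25.7 kHz, appears at 3.6 kHz.
99.2 kHz and 157.8 kHz both map to 3.6 kHz.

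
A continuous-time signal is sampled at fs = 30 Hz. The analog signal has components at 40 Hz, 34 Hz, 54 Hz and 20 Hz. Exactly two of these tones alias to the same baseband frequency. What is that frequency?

fs/2 = 15 Hz.
40 Hz mod fs = 10 Hz.
10 Hz ≤ fs/2 = 15 Hz, appears at 10 Hz.
34 Hz mod fs = 4 Hz.
4 Hz ≤ fs/2 = 15 Hz, appears at 4 Hz.
54 Hz mod fs = 24 Hz.
24 Hz > fs/2 = 15 Hz, folds to fs − 24 Hz = 6 Hz.
20 Hz > fs/2 = 15 Hz, folds to fs − 20 Hz = 10 Hz.
20 Hz and 40 Hz both map to 10 Hz.

10 Hz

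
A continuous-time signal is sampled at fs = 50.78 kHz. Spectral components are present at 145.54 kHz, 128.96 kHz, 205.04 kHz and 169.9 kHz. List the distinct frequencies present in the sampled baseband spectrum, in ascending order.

fs/2 = 25.39 kHz.
145.54 kHz mod fs = 43.98 kHz.
43.98 kHz > fs/2 = 25.39 kHz, folds to fs − 43.98 kHz = 6.8 kHz.
128.96 kHz mod fs = 27.4 kHz.
27.4 kHz > fs/2 = 25.39 kHz, folds to fs − 27.4 kHz = 23.38 kHz.
205.04 kHz mod fs = 1.92 kHz.
1.92 kHz ≤ fs/2 = 25.39 kHz, appears at 1.92 kHz.
169.9 kHz mod fs = 17.56 kHz.
17.56 kHz ≤ fs/2 = 25.39 kHz, appears at 17.56 kHz.
Distinct values: {1.92 kHz, 6.8 kHz, 17.56 kHz, 23.38 kHz}.

1.92 kHz, 6.8 kHz, 17.56 kHz, 23.38 kHz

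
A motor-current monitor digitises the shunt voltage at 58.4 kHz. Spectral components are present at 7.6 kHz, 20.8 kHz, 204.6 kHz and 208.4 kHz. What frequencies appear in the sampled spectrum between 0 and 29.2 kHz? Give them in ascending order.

fs/2 = 29.2 kHz.
7.6 kHz ≤ fs/2 = 29.2 kHz, passes unchanged.
20.8 kHz ≤ fs/2 = 29.2 kHz, passes unchanged.
204.6 kHz mod fs = 29.4 kHz.
29.4 kHz > fs/2 = 29.2 kHz, folds to fs − 29.4 kHz = 29 kHz.
208.4 kHz mod fs = 33.2 kHz.
33.2 kHz > fs/2 = 29.2 kHz, folds to fs − 33.2 kHz = 25.2 kHz.
Distinct values: {7.6 kHz, 20.8 kHz, 25.2 kHz, 29 kHz}.

7.6 kHz, 20.8 kHz, 25.2 kHz, 29 kHz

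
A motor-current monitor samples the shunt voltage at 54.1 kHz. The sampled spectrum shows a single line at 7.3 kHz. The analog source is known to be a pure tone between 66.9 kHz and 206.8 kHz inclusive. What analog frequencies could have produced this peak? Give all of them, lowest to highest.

Frequencies that alias to 7.3 kHz are k·fs ± 7.3 kHz for integer k ≥ 0.
k=0: 7.3 kHz.
k=1: 46.8 kHz, 61.4 kHz.
k=2: 100.9 kHz, 115.5 kHz.
k=3: 155 kHz, 169.6 kHz.
k=4: 209.1 kHz, 223.7 kHz.
Within [66.9 kHz, 206.8 kHz]: 100.9 kHz, 115.5 kHz, 155 kHz, 169.6 kHz.

100.9 kHz, 115.5 kHz, 155 kHz, 169.6 kHz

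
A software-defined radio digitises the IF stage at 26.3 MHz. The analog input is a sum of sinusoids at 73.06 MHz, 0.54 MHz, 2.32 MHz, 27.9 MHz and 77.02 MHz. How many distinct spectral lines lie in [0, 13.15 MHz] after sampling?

fs/2 = 13.15 MHz.
73.06 MHz mod fs = 20.46 MHz.
20.46 MHz > fs/2 = 13.15 MHz, folds to fs − 20.46 MHz = 5.84 MHz.
0.54 MHz ≤ fs/2 = 13.15 MHz, passes unchanged.
2.32 MHz ≤ fs/2 = 13.15 MHz, passes unchanged.
27.9 MHz mod fs = 1.6 MHz.
1.6 MHz ≤ fs/2 = 13.15 MHz, appears at 1.6 MHz.
77.02 MHz mod fs = 24.42 MHz.
24.42 MHz > fs/2 = 13.15 MHz, folds to fs − 24.42 MHz = 1.88 MHz.
Distinct values: {0.54 MHz, 1.6 MHz, 1.88 MHz, 2.32 MHz, 5.84 MHz} → 5.

5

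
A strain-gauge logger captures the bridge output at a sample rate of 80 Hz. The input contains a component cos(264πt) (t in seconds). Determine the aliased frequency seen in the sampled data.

28 Hz

ω = 264π rad/s → f = ω/(2π) = 132 Hz.
132 Hz mod fs = 52 Hz.
52 Hz > fs/2 = 40 Hz, folds to fs − 52 Hz = 28 Hz.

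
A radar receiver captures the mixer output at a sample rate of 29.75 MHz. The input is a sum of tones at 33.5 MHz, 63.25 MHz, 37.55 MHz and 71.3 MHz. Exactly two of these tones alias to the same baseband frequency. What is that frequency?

3.75 MHz

fs/2 = 14.875 MHz.
33.5 MHz mod fs = 3.75 MHz.
3.75 MHz ≤ fs/2 = 14.875 MHz, appears at 3.75 MHz.
63.25 MHz mod fs = 3.75 MHz.
3.75 MHz ≤ fs/2 = 14.875 MHz, appears at 3.75 MHz.
37.55 MHz mod fs = 7.8 MHz.
7.8 MHz ≤ fs/2 = 14.875 MHz, appears at 7.8 MHz.
71.3 MHz mod fs = 11.8 MHz.
11.8 MHz ≤ fs/2 = 14.875 MHz, appears at 11.8 MHz.
33.5 MHz and 63.25 MHz both map to 3.75 MHz.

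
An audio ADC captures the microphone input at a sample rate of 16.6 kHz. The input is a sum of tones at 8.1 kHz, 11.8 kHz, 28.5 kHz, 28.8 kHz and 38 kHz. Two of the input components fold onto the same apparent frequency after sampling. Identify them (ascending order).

11.8 kHz, 38 kHz

fs/2 = 8.3 kHz.
8.1 kHz ≤ fs/2 = 8.3 kHz, passes unchanged.
11.8 kHz > fs/2 = 8.3 kHz, folds to fs − 11.8 kHz = 4.8 kHz.
28.5 kHz mod fs = 11.9 kHz.
11.9 kHz > fs/2 = 8.3 kHz, folds to fs − 11.9 kHz = 4.7 kHz.
28.8 kHz mod fs = 12.2 kHz.
12.2 kHz > fs/2 = 8.3 kHz, folds to fs − 12.2 kHz = 4.4 kHz.
38 kHz mod fs = 4.8 kHz.
4.8 kHz ≤ fs/2 = 8.3 kHz, appears at 4.8 kHz.
11.8 kHz and 38 kHz both map to 4.8 kHz.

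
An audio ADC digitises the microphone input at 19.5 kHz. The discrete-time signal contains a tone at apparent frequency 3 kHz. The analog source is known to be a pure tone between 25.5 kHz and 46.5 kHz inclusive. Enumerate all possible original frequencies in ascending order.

Frequencies that alias to 3 kHz are k·fs ± 3 kHz for integer k ≥ 0.
k=0: 3 kHz.
k=1: 16.5 kHz, 22.5 kHz.
k=2: 36 kHz, 42 kHz.
k=3: 55.5 kHz, 61.5 kHz.
Within [25.5 kHz, 46.5 kHz]: 36 kHz, 42 kHz.

36 kHz, 42 kHz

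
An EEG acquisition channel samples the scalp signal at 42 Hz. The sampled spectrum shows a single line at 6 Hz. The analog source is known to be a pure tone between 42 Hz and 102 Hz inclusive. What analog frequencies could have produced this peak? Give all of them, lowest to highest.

Frequencies that alias to 6 Hz are k·fs ± 6 Hz for integer k ≥ 0.
k=0: 6 Hz.
k=1: 36 Hz, 48 Hz.
k=2: 78 Hz, 90 Hz.
k=3: 120 Hz, 132 Hz.
Within [42 Hz, 102 Hz]: 48 Hz, 78 Hz, 90 Hz.

48 Hz, 78 Hz, 90 Hz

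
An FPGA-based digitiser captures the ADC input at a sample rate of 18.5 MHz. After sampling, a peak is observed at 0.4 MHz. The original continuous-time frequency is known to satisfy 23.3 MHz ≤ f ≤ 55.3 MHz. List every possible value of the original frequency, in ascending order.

36.6 MHz, 37.4 MHz, 55.1 MHz

Frequencies that alias to 0.4 MHz are k·fs ± 0.4 MHz for integer k ≥ 0.
k=0: 0.4 MHz.
k=1: 18.1 MHz, 18.9 MHz.
k=2: 36.6 MHz, 37.4 MHz.
k=3: 55.1 MHz, 55.9 MHz.
k=4: 73.6 MHz, 74.4 MHz.
Within [23.3 MHz, 55.3 MHz]: 36.6 MHz, 37.4 MHz, 55.1 MHz.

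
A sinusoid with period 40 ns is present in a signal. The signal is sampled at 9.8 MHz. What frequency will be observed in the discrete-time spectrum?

T = 40 ns → f = 1/T = 25 MHz.
25 MHz mod fs = 5.4 MHz.
5.4 MHz > fs/2 = 4.9 MHz, folds to fs − 5.4 MHz = 4.4 MHz.

4.4 MHz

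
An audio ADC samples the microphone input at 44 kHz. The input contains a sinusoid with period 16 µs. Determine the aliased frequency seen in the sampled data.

T = 16 µs → f = 1/T = 62.5 kHz.
62.5 kHz mod fs = 18.5 kHz.
18.5 kHz ≤ fs/2 = 22 kHz, appears at 18.5 kHz.

18.5 kHz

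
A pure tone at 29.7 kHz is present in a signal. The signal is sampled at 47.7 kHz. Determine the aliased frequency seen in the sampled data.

29.7 kHz > fs/2 = 23.85 kHz, folds to fs − 29.7 kHz = 18 kHz.

18 kHz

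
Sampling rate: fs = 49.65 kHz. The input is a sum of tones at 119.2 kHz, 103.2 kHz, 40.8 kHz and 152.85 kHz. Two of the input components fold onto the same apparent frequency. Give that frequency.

fs/2 = 24.825 kHz.
119.2 kHz mod fs = 19.9 kHz.
19.9 kHz ≤ fs/2 = 24.825 kHz, appears at 19.9 kHz.
103.2 kHz mod fs = 3.9 kHz.
3.9 kHz ≤ fs/2 = 24.825 kHz, appears at 3.9 kHz.
40.8 kHz > fs/2 = 24.825 kHz, folds to fs − 40.8 kHz = 8.85 kHz.
152.85 kHz mod fs = 3.9 kHz.
3.9 kHz ≤ fs/2 = 24.825 kHz, appears at 3.9 kHz.
103.2 kHz and 152.85 kHz both map to 3.9 kHz.

3.9 kHz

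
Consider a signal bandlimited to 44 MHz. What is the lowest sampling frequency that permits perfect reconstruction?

88 MHz

Nyquist rate = 2 × 44 MHz = 88 MHz.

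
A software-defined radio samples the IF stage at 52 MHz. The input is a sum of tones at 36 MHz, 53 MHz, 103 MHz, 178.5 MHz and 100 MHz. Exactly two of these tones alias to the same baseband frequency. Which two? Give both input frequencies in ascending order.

53 MHz, 103 MHz

fs/2 = 26 MHz.
36 MHz > fs/2 = 26 MHz, folds to fs − 36 MHz = 16 MHz.
53 MHz mod fs = 1 MHz.
1 MHz ≤ fs/2 = 26 MHz, appears at 1 MHz.
103 MHz mod fs = 51 MHz.
51 MHz > fs/2 = 26 MHz, folds to fs − 51 MHz = 1 MHz.
178.5 MHz mod fs = 22.5 MHz.
22.5 MHz ≤ fs/2 = 26 MHz, appears at 22.5 MHz.
100 MHz mod fs = 48 MHz.
48 MHz > fs/2 = 26 MHz, folds to fs − 48 MHz = 4 MHz.
53 MHz and 103 MHz both map to 1 MHz.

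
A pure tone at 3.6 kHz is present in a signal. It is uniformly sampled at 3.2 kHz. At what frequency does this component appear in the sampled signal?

3.6 kHz mod fs = 0.4 kHz.
0.4 kHz ≤ fs/2 = 1.6 kHz, appears at 0.4 kHz.

0.4 kHz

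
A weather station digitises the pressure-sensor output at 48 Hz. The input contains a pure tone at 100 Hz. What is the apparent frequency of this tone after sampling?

100 Hz mod fs = 4 Hz.
4 Hz ≤ fs/2 = 24 Hz, appears at 4 Hz.

4 Hz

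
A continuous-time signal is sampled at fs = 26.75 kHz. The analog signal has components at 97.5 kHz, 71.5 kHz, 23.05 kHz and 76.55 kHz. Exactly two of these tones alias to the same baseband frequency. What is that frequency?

3.7 kHz

fs/2 = 13.375 kHz.
97.5 kHz mod fs = 17.25 kHz.
17.25 kHz > fs/2 = 13.375 kHz, folds to fs − 17.25 kHz = 9.5 kHz.
71.5 kHz mod fs = 18 kHz.
18 kHz > fs/2 = 13.375 kHz, folds to fs − 18 kHz = 8.75 kHz.
23.05 kHz > fs/2 = 13.375 kHz, folds to fs − 23.05 kHz = 3.7 kHz.
76.55 kHz mod fs = 23.05 kHz.
23.05 kHz > fs/2 = 13.375 kHz, folds to fs − 23.05 kHz = 3.7 kHz.
23.05 kHz and 76.55 kHz both map to 3.7 kHz.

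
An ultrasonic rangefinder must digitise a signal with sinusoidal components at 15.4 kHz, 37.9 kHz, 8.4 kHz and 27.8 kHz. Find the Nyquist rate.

75.8 kHz

Highest-frequency component: 37.9 kHz.
Nyquist rate = 2 × 37.9 kHz = 75.8 kHz.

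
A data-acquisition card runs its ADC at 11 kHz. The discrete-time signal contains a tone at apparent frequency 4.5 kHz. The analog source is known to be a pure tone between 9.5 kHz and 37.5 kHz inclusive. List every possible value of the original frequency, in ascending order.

15.5 kHz, 17.5 kHz, 26.5 kHz, 28.5 kHz, 37.5 kHz

Frequencies that alias to 4.5 kHz are k·fs ± 4.5 kHz for integer k ≥ 0.
k=0: 4.5 kHz.
k=1: 6.5 kHz, 15.5 kHz.
k=2: 17.5 kHz, 26.5 kHz.
k=3: 28.5 kHz, 37.5 kHz.
k=4: 39.5 kHz, 48.5 kHz.
Within [9.5 kHz, 37.5 kHz]: 15.5 kHz, 17.5 kHz, 26.5 kHz, 28.5 kHz, 37.5 kHz.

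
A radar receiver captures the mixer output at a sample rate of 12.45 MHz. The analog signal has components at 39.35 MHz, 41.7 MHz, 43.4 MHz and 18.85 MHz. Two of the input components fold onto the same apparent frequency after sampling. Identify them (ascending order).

18.85 MHz, 43.4 MHz

fs/2 = 6.225 MHz.
39.35 MHz mod fs = 2 MHz.
2 MHz ≤ fs/2 = 6.225 MHz, appears at 2 MHz.
41.7 MHz mod fs = 4.35 MHz.
4.35 MHz ≤ fs/2 = 6.225 MHz, appears at 4.35 MHz.
43.4 MHz mod fs = 6.05 MHz.
6.05 MHz ≤ fs/2 = 6.225 MHz, appears at 6.05 MHz.
18.85 MHz mod fs = 6.4 MHz.
6.4 MHz > fs/2 = 6.225 MHz, folds to fs − 6.4 MHz = 6.05 MHz.
18.85 MHz and 43.4 MHz both map to 6.05 MHz.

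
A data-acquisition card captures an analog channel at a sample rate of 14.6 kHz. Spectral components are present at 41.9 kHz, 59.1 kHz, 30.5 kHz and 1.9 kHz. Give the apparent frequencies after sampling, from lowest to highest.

fs/2 = 7.3 kHz.
41.9 kHz mod fs = 12.7 kHz.
12.7 kHz > fs/2 = 7.3 kHz, folds to fs − 12.7 kHz = 1.9 kHz.
59.1 kHz mod fs = 0.7 kHz.
0.7 kHz ≤ fs/2 = 7.3 kHz, appears at 0.7 kHz.
30.5 kHz mod fs = 1.3 kHz.
1.3 kHz ≤ fs/2 = 7.3 kHz, appears at 1.3 kHz.
1.9 kHz ≤ fs/2 = 7.3 kHz, passes unchanged.
Distinct values: {0.7 kHz, 1.3 kHz, 1.9 kHz}.

0.7 kHz, 1.3 kHz, 1.9 kHz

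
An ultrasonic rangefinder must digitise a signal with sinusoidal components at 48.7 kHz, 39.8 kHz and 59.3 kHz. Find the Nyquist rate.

118.6 kHz

Highest-frequency component: 59.3 kHz.
Nyquist rate = 2 × 59.3 kHz = 118.6 kHz.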